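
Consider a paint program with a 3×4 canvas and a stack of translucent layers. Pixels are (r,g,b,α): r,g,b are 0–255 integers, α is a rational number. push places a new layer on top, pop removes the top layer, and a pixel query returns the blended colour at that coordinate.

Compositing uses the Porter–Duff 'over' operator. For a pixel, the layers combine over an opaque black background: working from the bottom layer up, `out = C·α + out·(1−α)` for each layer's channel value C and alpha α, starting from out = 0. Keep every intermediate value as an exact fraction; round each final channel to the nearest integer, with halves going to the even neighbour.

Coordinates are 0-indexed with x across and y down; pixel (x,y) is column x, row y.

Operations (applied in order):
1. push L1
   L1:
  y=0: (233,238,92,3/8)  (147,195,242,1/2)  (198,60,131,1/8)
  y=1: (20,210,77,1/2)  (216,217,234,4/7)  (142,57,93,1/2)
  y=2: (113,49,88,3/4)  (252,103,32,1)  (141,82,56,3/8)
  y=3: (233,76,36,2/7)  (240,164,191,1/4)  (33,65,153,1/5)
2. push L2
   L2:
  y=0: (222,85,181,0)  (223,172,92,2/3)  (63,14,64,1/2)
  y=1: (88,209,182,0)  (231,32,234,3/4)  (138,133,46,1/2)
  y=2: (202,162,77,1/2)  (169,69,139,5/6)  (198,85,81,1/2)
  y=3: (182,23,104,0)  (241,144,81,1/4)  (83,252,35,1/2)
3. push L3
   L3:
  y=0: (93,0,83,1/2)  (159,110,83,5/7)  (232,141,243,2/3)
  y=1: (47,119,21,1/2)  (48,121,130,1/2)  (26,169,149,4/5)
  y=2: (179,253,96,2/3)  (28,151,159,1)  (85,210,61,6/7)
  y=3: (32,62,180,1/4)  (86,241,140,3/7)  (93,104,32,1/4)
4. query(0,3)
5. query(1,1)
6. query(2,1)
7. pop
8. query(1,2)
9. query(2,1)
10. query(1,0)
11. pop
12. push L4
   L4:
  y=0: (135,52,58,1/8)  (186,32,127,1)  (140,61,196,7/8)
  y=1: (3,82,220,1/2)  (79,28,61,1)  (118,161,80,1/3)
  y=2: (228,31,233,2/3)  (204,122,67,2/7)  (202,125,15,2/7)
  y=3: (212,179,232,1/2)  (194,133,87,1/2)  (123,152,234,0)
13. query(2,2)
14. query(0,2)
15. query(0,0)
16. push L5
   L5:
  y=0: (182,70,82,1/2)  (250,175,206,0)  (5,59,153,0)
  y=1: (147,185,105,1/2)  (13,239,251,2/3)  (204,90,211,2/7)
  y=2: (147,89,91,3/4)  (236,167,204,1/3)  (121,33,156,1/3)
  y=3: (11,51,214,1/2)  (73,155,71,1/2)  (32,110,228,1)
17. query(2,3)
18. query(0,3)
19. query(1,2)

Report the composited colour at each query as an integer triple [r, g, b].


query (0,3) [L1,L2,L3] — begin 0,0,0
L1 α=2/7: [466/7, 152/7, 72/7]
L2 α=0: [466/7, 152/7, 72/7]
L3 α=1/4: [811/14, 445/14, 369/7]
rounded: [58, 32, 53]

at x=1,y=1 over L1,L2,L3:
L1 α=4/7: [864/7, 124, 936/7]
L2 α=3/4: [5715/28, 55, 2925/14]
L3 α=1/2: [7059/56, 88, 4745/28]
= [126, 88, 169]

(2,1) stack=L1,L2,L3; from [0,0,0]:
+L1 (α=1/2) → [71, 57/2, 93/2]
+L2 (α=1/2) → [209/2, 323/4, 185/4]
+L3 (α=4/5) → [417/10, 3027/20, 2569/20]
rounded: [42, 151, 128]

at x=1,y=2 over L1,L2:
+L1 (α=1) → [252, 103, 32]
+L2 (α=5/6) → [1097/6, 224/3, 727/6]
rounded: [183, 75, 121]

at x=2,y=1 over L1,L2:
+L1 (α=1/2) → [71, 57/2, 93/2]
+L2 (α=1/2) → [209/2, 323/4, 185/4]
= [104, 81, 46]

at x=1,y=0 over L1,L2:
L1 α=1/2: [147/2, 195/2, 121]
L2 α=2/3: [1039/6, 883/6, 305/3]
→ [173, 147, 102]

query (2,2) [L1,L4] — begin 0,0,0
L1 α=3/8: [423/8, 123/4, 21]
L4 α=2/7: [5347/56, 1615/28, 135/7]
= [95, 58, 19]

query (0,2) [L1,L4] — begin 0,0,0
+L1 (α=3/4) → [339/4, 147/4, 66]
+L4 (α=2/3) → [721/4, 395/12, 532/3]
= [180, 33, 177]

at x=0,y=0 over L1,L4:
after L1 α=3/8: [699/8, 357/4, 69/2]
after L4 α=1/8: [5973/64, 2707/32, 599/16]
= [93, 85, 37]

at x=2,y=3 over L1,L4,L5:
L1 α=1/5: [33/5, 13, 153/5]
L4 α=0: [33/5, 13, 153/5]
L5 α=1: [32, 110, 228]
= [32, 110, 228]

(0,3) stack=L1,L4,L5; from [0,0,0]:
L1 α=2/7: [466/7, 152/7, 72/7]
L4 α=1/2: [975/7, 1405/14, 848/7]
L5 α=1/2: [526/7, 2119/28, 1173/7]
rounded: [75, 76, 168]

(1,2) stack=L1,L4,L5; from [0,0,0]:
+L1 (α=1) → [252, 103, 32]
+L4 (α=2/7) → [1668/7, 759/7, 42]
+L5 (α=1/3) → [4988/21, 2687/21, 96]
= [238, 128, 96]


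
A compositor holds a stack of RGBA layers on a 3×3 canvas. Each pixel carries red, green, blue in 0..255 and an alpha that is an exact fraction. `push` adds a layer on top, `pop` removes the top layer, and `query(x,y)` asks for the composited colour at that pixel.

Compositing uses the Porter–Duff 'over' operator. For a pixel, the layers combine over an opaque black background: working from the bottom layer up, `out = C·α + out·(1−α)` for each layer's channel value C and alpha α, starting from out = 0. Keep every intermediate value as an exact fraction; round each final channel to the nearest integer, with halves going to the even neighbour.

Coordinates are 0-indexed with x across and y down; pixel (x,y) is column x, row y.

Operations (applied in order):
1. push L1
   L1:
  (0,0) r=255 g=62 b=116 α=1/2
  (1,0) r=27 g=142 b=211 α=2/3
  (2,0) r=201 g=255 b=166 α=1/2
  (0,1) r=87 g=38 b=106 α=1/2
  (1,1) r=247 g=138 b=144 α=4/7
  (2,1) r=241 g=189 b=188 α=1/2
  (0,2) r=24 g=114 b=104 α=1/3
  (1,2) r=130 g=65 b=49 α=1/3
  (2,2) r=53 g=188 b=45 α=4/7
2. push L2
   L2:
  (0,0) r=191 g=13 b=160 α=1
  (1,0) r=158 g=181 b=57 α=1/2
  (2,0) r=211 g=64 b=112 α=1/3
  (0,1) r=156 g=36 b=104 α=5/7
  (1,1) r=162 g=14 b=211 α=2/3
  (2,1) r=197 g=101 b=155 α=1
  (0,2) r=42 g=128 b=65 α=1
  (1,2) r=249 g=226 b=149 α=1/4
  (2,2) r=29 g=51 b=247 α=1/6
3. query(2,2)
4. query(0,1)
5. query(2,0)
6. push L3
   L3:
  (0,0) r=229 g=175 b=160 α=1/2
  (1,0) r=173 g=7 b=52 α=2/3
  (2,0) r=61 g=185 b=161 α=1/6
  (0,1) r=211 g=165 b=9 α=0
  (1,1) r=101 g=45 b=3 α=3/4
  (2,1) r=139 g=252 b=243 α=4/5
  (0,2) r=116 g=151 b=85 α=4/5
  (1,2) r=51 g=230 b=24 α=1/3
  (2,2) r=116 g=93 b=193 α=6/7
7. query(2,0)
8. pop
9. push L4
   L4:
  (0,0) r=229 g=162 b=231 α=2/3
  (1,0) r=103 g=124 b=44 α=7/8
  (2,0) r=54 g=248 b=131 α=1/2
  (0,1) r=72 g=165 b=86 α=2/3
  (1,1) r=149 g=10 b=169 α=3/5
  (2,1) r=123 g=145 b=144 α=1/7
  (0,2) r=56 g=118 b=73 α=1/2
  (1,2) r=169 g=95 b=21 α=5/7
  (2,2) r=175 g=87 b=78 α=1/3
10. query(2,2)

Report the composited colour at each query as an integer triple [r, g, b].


query (2,2) [L1,L2] — begin 0,0,0
L1 α=4/7: [212/7, 752/7, 180/7]
L2 α=1/6: [421/14, 4117/42, 2629/42]
→ [30, 98, 63]

(0,1) stack=L1,L2; from [0,0,0]:
after L1 α=1/2: [87/2, 19, 53]
after L2 α=5/7: [867/7, 218/7, 626/7]
→ [124, 31, 89]

at x=2,y=0 over L1,L2:
L1 α=1/2: [201/2, 255/2, 83]
L2 α=1/3: [412/3, 319/3, 278/3]
= [137, 106, 93]

at x=2,y=0 over L1,L2,L3:
L1 α=1/2: [201/2, 255/2, 83]
L2 α=1/3: [412/3, 319/3, 278/3]
L3 α=1/6: [2243/18, 1075/9, 1873/18]
= [125, 119, 104]

query (2,2) [L1,L2,L4] — begin 0,0,0
+L1 (α=4/7) → [212/7, 752/7, 180/7]
+L2 (α=1/6) → [421/14, 4117/42, 2629/42]
+L4 (α=1/3) → [1646/21, 5944/63, 4267/63]
rounded: [78, 94, 68]


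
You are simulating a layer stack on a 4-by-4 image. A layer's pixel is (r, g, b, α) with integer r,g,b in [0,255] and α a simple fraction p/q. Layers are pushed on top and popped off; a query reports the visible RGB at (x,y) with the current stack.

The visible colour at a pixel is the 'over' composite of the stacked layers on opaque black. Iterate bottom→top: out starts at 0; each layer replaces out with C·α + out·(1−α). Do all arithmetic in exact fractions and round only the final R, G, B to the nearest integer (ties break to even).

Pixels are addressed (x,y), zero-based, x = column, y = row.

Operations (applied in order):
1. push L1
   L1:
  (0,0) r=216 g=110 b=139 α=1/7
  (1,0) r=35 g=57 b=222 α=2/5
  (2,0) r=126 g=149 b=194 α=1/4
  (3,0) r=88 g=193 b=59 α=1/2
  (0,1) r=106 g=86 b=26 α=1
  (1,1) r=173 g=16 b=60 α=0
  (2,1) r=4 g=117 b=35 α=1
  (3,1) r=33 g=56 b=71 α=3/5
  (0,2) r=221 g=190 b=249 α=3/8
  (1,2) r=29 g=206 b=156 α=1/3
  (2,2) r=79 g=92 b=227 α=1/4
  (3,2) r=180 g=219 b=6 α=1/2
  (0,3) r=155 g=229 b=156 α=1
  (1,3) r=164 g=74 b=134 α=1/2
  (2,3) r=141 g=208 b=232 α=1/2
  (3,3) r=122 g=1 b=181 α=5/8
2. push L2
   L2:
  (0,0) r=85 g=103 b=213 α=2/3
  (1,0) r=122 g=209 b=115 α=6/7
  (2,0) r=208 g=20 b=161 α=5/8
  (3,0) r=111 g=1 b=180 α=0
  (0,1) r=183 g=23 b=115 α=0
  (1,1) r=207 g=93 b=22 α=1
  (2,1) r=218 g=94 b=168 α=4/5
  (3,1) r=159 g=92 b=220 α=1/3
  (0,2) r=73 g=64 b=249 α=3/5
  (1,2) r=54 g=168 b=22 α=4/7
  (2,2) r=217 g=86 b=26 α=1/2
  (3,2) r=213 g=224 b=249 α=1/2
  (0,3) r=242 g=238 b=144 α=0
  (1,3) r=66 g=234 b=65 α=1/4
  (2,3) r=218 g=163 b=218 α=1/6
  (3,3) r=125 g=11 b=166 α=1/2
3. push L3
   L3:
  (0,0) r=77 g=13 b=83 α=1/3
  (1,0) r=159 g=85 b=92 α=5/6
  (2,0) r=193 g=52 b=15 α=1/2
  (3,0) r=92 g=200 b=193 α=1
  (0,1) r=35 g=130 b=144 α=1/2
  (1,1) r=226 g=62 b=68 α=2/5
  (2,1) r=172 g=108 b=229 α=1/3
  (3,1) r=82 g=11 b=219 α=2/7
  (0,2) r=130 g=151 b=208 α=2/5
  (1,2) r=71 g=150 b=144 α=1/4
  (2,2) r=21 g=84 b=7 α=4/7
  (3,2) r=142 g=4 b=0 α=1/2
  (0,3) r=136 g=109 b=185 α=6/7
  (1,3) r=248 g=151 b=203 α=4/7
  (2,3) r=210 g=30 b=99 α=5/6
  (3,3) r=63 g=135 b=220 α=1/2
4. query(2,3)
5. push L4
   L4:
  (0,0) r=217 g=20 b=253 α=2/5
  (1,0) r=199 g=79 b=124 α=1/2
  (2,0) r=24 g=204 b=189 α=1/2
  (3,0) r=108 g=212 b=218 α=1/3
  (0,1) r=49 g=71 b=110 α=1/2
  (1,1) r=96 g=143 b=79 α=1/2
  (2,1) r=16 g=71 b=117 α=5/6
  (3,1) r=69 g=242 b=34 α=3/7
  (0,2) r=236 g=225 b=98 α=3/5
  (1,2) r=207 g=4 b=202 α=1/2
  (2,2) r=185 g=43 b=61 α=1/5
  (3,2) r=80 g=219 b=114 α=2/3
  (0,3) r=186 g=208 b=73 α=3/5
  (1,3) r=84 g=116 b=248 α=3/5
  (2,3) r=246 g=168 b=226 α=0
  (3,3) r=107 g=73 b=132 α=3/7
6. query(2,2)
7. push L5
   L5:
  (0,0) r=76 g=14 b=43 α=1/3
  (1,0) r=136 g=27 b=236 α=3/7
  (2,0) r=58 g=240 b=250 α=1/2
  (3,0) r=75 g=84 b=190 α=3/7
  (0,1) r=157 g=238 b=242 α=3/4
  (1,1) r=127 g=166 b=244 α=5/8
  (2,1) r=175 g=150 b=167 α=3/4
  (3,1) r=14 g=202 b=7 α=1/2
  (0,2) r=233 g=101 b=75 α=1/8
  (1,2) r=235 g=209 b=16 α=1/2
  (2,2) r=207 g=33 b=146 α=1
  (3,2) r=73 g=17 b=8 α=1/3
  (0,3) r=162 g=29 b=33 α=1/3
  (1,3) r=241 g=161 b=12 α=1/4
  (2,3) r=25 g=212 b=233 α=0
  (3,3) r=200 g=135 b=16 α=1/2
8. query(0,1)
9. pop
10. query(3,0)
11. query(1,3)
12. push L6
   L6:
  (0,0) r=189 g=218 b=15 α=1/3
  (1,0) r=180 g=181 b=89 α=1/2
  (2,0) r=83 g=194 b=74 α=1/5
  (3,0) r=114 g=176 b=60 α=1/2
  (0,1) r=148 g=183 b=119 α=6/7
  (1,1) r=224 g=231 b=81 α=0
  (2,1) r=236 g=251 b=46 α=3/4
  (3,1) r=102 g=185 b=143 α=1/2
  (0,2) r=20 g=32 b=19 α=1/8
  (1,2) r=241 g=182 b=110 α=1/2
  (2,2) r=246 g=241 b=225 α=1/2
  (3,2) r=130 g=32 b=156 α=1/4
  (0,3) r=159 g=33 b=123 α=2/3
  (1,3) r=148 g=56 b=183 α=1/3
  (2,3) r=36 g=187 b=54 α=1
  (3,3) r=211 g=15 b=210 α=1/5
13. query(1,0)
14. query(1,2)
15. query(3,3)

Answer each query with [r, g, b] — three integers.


query (2,3) [L1,L2,L3] — begin 0,0,0
+L1 (α=1/2) → [141/2, 104, 116]
+L2 (α=1/6) → [1141/12, 683/6, 133]
+L3 (α=5/6) → [13741/72, 1583/36, 314/3]
→ [191, 44, 105]

at x=2,y=2 over L1,L2,L3,L4:
+L1 (α=1/4) → [79/4, 23, 227/4]
+L2 (α=1/2) → [947/8, 109/2, 331/8]
+L3 (α=4/7) → [3513/56, 999/14, 1217/56]
+L4 (α=1/5) → [6103/70, 2299/35, 2071/70]
rounded: [87, 66, 30]

at x=0,y=1 over L1,L2,L3,L4,L5:
after L1 α=1: [106, 86, 26]
after L2 α=0: [106, 86, 26]
after L3 α=1/2: [141/2, 108, 85]
after L4 α=1/2: [239/4, 179/2, 195/2]
after L5 α=3/4: [2123/16, 1607/8, 1647/8]
= [133, 201, 206]

query (3,0) [L1,L2,L3,L4] — begin 0,0,0
L1 α=1/2: [44, 193/2, 59/2]
L2 α=0: [44, 193/2, 59/2]
L3 α=1: [92, 200, 193]
L4 α=1/3: [292/3, 204, 604/3]
= [97, 204, 201]

at x=1,y=3 over L1,L2,L3,L4:
+L1 (α=1/2) → [82, 37, 67]
+L2 (α=1/4) → [78, 345/4, 133/2]
+L3 (α=4/7) → [1226/7, 493/4, 289/2]
+L4 (α=3/5) → [4216/35, 1189/10, 1033/5]
= [120, 119, 207]

query (1,0) [L1,L2,L3,L4,L6] — begin 0,0,0
L1 α=2/5: [14, 114/5, 444/5]
L2 α=6/7: [746/7, 912/5, 3894/35]
L3 α=5/6: [6311/42, 3037/30, 9997/105]
L4 α=1/2: [14669/84, 5407/60, 23017/210]
L6 α=1/2: [29789/168, 16267/120, 41707/420]
rounded: [177, 136, 99]

query (1,2) [L1,L2,L3,L4,L6] — begin 0,0,0
+L1 (α=1/3) → [29/3, 206/3, 52]
+L2 (α=4/7) → [35, 878/7, 244/7]
+L3 (α=1/4) → [44, 921/7, 435/7]
+L4 (α=1/2) → [251/2, 949/14, 1849/14]
+L6 (α=1/2) → [733/4, 3497/28, 3389/28]
= [183, 125, 121]

at x=3,y=3 over L1,L2,L3,L4,L6:
+L1 (α=5/8) → [305/4, 5/8, 905/8]
+L2 (α=1/2) → [805/8, 93/16, 2233/16]
+L3 (α=1/2) → [1309/16, 2253/32, 5753/32]
+L4 (α=3/7) → [2593/28, 4005/56, 8921/56]
+L6 (α=1/5) → [814/7, 843/14, 11861/70]
→ [116, 60, 169]


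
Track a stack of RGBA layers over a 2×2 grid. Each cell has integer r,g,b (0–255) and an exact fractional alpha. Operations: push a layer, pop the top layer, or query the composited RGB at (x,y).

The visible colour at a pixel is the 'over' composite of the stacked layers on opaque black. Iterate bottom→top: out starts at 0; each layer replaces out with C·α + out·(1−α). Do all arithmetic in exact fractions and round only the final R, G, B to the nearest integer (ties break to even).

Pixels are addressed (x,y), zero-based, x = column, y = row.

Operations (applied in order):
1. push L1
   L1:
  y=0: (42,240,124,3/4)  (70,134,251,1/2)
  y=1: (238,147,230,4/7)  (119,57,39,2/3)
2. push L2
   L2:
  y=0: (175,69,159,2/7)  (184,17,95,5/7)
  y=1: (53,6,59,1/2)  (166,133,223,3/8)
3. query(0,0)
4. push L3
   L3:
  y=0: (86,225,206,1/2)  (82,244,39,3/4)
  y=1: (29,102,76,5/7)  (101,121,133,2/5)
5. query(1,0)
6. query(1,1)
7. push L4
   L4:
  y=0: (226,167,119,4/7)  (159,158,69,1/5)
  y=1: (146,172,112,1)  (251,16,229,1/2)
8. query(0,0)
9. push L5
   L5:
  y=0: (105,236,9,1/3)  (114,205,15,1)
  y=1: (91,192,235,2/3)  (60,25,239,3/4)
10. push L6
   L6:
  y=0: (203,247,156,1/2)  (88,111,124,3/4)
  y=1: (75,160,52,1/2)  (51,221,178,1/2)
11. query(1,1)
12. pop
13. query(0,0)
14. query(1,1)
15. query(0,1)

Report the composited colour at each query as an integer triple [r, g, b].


query (0,0) [L1,L2] — begin 0,0,0
+L1 (α=3/4) → [63/2, 180, 93]
+L2 (α=2/7) → [145/2, 1038/7, 783/7]
rounded: [72, 148, 112]

at x=1,y=0 over L1,L2,L3:
L1 α=1/2: [35, 67, 251/2]
L2 α=5/7: [990/7, 219/7, 726/7]
L3 α=3/4: [678/7, 5343/28, 1545/28]
→ [97, 191, 55]

query (1,1) [L1,L2,L3] — begin 0,0,0
+L1 (α=2/3) → [238/3, 38, 26]
+L2 (α=3/8) → [671/6, 589/8, 799/8]
+L3 (α=2/5) → [215/2, 3703/40, 905/8]
→ [108, 93, 113]

query (0,0) [L1,L2,L3,L4] — begin 0,0,0
L1 α=3/4: [63/2, 180, 93]
L2 α=2/7: [145/2, 1038/7, 783/7]
L3 α=1/2: [317/4, 2613/14, 2225/14]
L4 α=4/7: [4567/28, 17191/98, 13339/98]
→ [163, 175, 136]

query (1,1) [L1,L2,L3,L4,L5,L6] — begin 0,0,0
+L1 (α=2/3) → [238/3, 38, 26]
+L2 (α=3/8) → [671/6, 589/8, 799/8]
+L3 (α=2/5) → [215/2, 3703/40, 905/8]
+L4 (α=1/2) → [717/4, 4343/80, 2737/16]
+L5 (α=3/4) → [1437/16, 10343/320, 14209/64]
+L6 (α=1/2) → [2253/32, 81063/640, 25601/128]
rounded: [70, 127, 200]

(0,0) stack=L1,L2,L3,L4,L5; from [0,0,0]:
L1 α=3/4: [63/2, 180, 93]
L2 α=2/7: [145/2, 1038/7, 783/7]
L3 α=1/2: [317/4, 2613/14, 2225/14]
L4 α=4/7: [4567/28, 17191/98, 13339/98]
L5 α=1/3: [6037/42, 9585/49, 13780/147]
rounded: [144, 196, 94]

query (1,1) [L1,L2,L3,L4,L5] — begin 0,0,0
L1 α=2/3: [238/3, 38, 26]
L2 α=3/8: [671/6, 589/8, 799/8]
L3 α=2/5: [215/2, 3703/40, 905/8]
L4 α=1/2: [717/4, 4343/80, 2737/16]
L5 α=3/4: [1437/16, 10343/320, 14209/64]
→ [90, 32, 222]

at x=0,y=1 over L1,L2,L3,L4,L5:
+L1 (α=4/7) → [136, 84, 920/7]
+L2 (α=1/2) → [189/2, 45, 1333/14]
+L3 (α=5/7) → [334/7, 600/7, 3993/49]
+L4 (α=1) → [146, 172, 112]
+L5 (α=2/3) → [328/3, 556/3, 194]
rounded: [109, 185, 194]


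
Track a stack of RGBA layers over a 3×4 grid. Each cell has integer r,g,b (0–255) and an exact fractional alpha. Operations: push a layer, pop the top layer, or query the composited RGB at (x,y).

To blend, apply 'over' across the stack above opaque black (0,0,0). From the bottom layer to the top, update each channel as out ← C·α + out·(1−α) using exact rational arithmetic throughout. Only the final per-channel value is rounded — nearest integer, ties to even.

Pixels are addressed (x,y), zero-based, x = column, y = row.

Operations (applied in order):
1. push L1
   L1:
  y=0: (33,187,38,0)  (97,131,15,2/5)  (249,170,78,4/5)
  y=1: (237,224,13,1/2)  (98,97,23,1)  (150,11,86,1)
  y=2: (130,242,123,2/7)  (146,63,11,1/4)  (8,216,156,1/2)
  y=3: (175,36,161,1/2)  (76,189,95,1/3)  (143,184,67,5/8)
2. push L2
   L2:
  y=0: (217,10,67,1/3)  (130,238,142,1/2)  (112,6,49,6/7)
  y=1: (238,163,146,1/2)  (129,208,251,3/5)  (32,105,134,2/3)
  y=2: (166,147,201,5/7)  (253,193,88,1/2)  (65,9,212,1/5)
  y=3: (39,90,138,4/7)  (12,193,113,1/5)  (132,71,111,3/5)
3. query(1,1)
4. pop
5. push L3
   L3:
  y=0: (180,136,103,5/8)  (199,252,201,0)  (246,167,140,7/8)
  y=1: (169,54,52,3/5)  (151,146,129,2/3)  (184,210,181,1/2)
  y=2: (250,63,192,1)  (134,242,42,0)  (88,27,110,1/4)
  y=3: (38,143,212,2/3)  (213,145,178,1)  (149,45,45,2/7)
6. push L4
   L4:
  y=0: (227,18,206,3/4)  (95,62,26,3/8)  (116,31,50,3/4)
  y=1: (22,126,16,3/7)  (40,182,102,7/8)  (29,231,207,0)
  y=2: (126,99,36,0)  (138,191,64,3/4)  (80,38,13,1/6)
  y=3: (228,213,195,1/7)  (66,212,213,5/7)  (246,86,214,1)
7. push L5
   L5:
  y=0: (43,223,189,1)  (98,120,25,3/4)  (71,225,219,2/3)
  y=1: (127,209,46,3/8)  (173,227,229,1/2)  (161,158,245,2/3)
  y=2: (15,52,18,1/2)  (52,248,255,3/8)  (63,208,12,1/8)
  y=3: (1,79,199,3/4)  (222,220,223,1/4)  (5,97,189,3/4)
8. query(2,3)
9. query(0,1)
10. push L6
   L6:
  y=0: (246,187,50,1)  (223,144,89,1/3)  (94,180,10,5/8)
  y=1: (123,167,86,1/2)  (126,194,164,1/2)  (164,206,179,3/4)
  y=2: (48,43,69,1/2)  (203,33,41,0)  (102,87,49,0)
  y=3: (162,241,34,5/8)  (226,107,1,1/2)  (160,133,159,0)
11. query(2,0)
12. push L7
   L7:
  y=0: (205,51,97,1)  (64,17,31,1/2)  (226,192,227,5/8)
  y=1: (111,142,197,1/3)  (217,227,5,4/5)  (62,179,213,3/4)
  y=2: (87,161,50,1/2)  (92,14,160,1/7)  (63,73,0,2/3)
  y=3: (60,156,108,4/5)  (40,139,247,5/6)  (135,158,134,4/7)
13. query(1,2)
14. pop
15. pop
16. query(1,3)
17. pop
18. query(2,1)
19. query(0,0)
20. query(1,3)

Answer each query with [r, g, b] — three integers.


query (1,1) [L1,L2] — begin 0,0,0
L1 α=1: [98, 97, 23]
L2 α=3/5: [583/5, 818/5, 799/5]
= [117, 164, 160]

(2,3) stack=L1,L3,L4,L5; from [0,0,0]:
after L1 α=5/8: [715/8, 115, 335/8]
after L3 α=2/7: [5959/56, 95, 2395/56]
after L4 α=1: [246, 86, 214]
after L5 α=3/4: [261/4, 377/4, 781/4]
= [65, 94, 195]

at x=0,y=1 over L1,L3,L4,L5:
+L1 (α=1/2) → [237/2, 112, 13/2]
+L3 (α=3/5) → [744/5, 386/5, 169/5]
+L4 (α=3/7) → [3306/35, 3434/35, 916/35]
+L5 (α=3/8) → [5973/56, 7823/56, 941/28]
→ [107, 140, 34]

(2,0) stack=L1,L3,L4,L5,L6; from [0,0,0]:
L1 α=4/5: [996/5, 136, 312/5]
L3 α=7/8: [4803/20, 1305/8, 1303/10]
L4 α=3/4: [11763/80, 2049/32, 2803/40]
L5 α=2/3: [23123/240, 5483/32, 20323/120]
L6 α=5/8: [60723/640, 45249/256, 22323/320]
→ [95, 177, 70]

at x=1,y=2 over L1,L3,L4,L5,L6,L7:
+L1 (α=1/4) → [73/2, 63/4, 11/4]
+L3 (α=0) → [73/2, 63/4, 11/4]
+L4 (α=3/4) → [901/8, 2355/16, 779/16]
+L5 (α=3/8) → [5753/64, 23679/128, 16135/128]
+L6 (α=0) → [5753/64, 23679/128, 16135/128]
+L7 (α=1/7) → [20203/224, 71933/448, 58645/448]
→ [90, 161, 131]

at x=1,y=3 over L1,L3,L4,L5:
after L1 α=1/3: [76/3, 63, 95/3]
after L3 α=1: [213, 145, 178]
after L4 α=5/7: [108, 1350/7, 203]
after L5 α=1/4: [273/2, 2795/14, 208]
= [136, 200, 208]

query (2,1) [L1,L3,L4] — begin 0,0,0
after L1 α=1: [150, 11, 86]
after L3 α=1/2: [167, 221/2, 267/2]
after L4 α=0: [167, 221/2, 267/2]
rounded: [167, 110, 134]

query (0,0) [L1,L3,L4] — begin 0,0,0
L1 α=0: [0, 0, 0]
L3 α=5/8: [225/2, 85, 515/8]
L4 α=3/4: [1587/8, 139/4, 5459/32]
= [198, 35, 171]

(1,3) stack=L1,L3,L4; from [0,0,0]:
L1 α=1/3: [76/3, 63, 95/3]
L3 α=1: [213, 145, 178]
L4 α=5/7: [108, 1350/7, 203]
rounded: [108, 193, 203]


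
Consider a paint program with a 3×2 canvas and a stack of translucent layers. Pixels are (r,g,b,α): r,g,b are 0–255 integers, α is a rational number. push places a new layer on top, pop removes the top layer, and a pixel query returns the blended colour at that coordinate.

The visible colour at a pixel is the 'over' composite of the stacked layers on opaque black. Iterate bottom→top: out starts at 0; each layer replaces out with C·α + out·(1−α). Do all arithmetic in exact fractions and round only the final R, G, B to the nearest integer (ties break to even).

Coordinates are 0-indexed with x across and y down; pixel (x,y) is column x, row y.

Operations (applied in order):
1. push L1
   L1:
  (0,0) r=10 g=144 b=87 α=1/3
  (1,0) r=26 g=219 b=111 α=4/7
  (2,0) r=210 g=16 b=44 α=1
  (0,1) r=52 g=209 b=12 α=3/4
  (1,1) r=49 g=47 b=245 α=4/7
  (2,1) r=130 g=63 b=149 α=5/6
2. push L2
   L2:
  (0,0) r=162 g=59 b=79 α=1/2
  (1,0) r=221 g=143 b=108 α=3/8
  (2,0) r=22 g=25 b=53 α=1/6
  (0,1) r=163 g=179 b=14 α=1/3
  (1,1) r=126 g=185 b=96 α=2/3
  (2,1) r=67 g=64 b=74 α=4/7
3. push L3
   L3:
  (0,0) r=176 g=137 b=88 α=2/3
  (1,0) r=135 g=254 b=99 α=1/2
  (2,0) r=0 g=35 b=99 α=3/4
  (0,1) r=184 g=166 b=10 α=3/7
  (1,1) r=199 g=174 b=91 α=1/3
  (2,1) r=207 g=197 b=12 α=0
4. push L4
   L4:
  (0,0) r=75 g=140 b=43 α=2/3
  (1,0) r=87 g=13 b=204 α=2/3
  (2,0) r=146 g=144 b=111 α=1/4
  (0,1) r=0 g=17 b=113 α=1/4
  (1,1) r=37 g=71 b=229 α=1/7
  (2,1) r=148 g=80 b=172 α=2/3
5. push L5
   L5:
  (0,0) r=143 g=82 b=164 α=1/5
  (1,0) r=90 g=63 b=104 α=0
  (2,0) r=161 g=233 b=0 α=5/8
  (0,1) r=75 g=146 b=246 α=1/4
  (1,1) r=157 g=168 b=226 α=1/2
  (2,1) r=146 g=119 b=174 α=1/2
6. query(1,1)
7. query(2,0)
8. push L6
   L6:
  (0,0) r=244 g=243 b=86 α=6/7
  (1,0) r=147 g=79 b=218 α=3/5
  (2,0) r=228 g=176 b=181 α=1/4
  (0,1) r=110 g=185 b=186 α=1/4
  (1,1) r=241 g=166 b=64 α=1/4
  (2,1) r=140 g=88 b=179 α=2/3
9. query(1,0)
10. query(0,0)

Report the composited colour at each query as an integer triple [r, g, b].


at x=1,y=1 over L1,L2,L3,L4,L5:
+L1 (α=4/7) → [28, 188/7, 140]
+L2 (α=2/3) → [280/3, 926/7, 332/3]
+L3 (α=1/3) → [1157/9, 3070/21, 937/9]
+L4 (α=1/7) → [2425/21, 6637/49, 2561/21]
+L5 (α=1/2) → [2861/21, 14869/98, 7307/42]
→ [136, 152, 174]

query (2,0) [L1,L2,L3,L4,L5] — begin 0,0,0
+L1 (α=1) → [210, 16, 44]
+L2 (α=1/6) → [536/3, 35/2, 91/2]
+L3 (α=3/4) → [134/3, 245/8, 685/8]
+L4 (α=1/4) → [70, 1887/32, 2943/32]
+L5 (α=5/8) → [1015/8, 42941/256, 8829/256]
rounded: [127, 168, 34]

(1,0) stack=L1,L2,L3,L4,L5,L6; from [0,0,0]:
+L1 (α=4/7) → [104/7, 876/7, 444/7]
+L2 (α=3/8) → [5161/56, 7383/56, 561/7]
+L3 (α=1/2) → [12721/112, 21607/112, 627/7]
+L4 (α=2/3) → [32209/336, 8173/112, 1161/7]
+L5 (α=0) → [32209/336, 8173/112, 1161/7]
+L6 (α=3/5) → [106297/840, 4289/56, 1380/7]
= [127, 77, 197]

(0,0) stack=L1,L2,L3,L4,L5,L6; from [0,0,0]:
after L1 α=1/3: [10/3, 48, 29]
after L2 α=1/2: [248/3, 107/2, 54]
after L3 α=2/3: [1304/9, 655/6, 230/3]
after L4 α=2/3: [2654/27, 2335/18, 488/9]
after L5 α=1/5: [14477/135, 5408/45, 3428/45]
after L6 α=6/7: [212117/945, 71018/315, 26648/315]
= [224, 225, 85]


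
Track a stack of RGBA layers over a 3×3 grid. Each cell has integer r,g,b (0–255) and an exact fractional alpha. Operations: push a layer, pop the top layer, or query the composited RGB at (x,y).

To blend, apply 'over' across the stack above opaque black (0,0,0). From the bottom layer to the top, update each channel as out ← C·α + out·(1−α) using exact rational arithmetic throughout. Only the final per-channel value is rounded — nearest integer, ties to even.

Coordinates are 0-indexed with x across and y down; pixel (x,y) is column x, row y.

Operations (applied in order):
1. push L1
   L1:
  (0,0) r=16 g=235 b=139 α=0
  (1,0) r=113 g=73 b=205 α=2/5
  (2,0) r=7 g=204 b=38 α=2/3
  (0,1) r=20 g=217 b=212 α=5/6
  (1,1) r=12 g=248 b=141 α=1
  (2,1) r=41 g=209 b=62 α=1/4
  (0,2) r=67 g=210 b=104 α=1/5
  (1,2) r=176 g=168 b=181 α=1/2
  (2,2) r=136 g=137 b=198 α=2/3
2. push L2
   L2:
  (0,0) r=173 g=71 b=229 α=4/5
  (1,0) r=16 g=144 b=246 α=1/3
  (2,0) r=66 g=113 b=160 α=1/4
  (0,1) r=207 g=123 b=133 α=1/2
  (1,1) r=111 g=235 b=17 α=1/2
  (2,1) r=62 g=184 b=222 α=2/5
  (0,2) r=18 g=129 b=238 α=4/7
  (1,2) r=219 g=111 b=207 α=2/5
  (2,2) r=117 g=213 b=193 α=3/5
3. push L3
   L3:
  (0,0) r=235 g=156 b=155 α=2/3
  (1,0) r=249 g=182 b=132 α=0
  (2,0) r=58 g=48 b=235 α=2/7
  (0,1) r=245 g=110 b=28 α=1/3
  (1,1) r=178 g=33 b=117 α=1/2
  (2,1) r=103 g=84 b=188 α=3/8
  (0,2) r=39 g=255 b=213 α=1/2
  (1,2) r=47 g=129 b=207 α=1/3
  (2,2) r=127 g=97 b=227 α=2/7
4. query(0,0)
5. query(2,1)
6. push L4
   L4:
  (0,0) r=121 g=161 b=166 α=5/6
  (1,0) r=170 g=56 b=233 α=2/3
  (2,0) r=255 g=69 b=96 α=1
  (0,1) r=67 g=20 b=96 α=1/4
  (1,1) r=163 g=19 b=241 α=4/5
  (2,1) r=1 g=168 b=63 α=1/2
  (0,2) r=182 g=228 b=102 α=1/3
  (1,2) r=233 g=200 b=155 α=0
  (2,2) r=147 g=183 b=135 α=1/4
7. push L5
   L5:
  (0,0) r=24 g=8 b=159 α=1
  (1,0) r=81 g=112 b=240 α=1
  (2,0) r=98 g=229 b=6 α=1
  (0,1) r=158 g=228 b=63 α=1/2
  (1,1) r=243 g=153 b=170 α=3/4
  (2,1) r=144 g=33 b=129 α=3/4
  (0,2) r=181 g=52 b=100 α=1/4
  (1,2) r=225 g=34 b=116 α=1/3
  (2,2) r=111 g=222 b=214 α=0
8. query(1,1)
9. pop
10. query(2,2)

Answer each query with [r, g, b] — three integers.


(0,0) stack=L1,L2,L3; from [0,0,0]:
L1 α=0: [0, 0, 0]
L2 α=4/5: [692/5, 284/5, 916/5]
L3 α=2/3: [1014/5, 1844/15, 822/5]
rounded: [203, 123, 164]

at x=2,y=1 over L1,L2,L3:
L1 α=1/4: [41/4, 209/4, 31/2]
L2 α=2/5: [619/20, 2099/20, 981/10]
L3 α=3/8: [1855/32, 3107/32, 2109/16]
= [58, 97, 132]

(1,1) stack=L1,L2,L3,L4,L5; from [0,0,0]:
after L1 α=1: [12, 248, 141]
after L2 α=1/2: [123/2, 483/2, 79]
after L3 α=1/2: [479/4, 549/4, 98]
after L4 α=4/5: [3087/20, 853/20, 1062/5]
after L5 α=3/4: [17667/80, 10033/80, 903/5]
→ [221, 125, 181]

at x=2,y=2 over L1,L2,L3,L4:
+L1 (α=2/3) → [272/3, 274/3, 132]
+L2 (α=3/5) → [1597/15, 493/3, 843/5]
+L3 (α=2/7) → [337/3, 3047/21, 1297/7]
+L4 (α=1/4) → [121, 1082/7, 1209/7]
= [121, 155, 173]


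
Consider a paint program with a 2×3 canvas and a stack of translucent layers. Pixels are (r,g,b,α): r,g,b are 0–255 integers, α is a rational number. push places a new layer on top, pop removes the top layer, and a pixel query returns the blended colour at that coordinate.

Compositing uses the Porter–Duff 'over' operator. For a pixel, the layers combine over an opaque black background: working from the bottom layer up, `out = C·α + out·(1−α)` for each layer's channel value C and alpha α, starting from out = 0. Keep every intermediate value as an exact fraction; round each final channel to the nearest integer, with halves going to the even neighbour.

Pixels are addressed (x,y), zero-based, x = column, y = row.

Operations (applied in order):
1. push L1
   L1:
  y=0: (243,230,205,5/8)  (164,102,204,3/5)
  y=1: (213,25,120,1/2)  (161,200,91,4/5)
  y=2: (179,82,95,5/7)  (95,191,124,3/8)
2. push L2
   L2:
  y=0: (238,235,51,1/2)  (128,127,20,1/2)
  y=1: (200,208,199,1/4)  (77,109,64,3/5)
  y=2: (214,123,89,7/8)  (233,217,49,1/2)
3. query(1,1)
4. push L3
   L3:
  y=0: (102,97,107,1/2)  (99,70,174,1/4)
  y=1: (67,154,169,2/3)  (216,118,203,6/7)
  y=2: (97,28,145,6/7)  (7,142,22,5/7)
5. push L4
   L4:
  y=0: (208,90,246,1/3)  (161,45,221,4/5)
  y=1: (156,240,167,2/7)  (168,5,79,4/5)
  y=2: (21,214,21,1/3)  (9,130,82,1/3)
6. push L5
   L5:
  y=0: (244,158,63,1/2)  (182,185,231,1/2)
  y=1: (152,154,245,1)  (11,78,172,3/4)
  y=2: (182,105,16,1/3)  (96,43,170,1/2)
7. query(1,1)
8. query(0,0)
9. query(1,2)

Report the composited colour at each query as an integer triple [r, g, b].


(1,1) stack=L1,L2; from [0,0,0]:
+L1 (α=4/5) → [644/5, 160, 364/5]
+L2 (α=3/5) → [2443/25, 647/5, 1688/25]
rounded: [98, 129, 68]

query (1,1) [L1,L2,L3,L4,L5] — begin 0,0,0
after L1 α=4/5: [644/5, 160, 364/5]
after L2 α=3/5: [2443/25, 647/5, 1688/25]
after L3 α=6/7: [34843/175, 4187/35, 32138/175]
after L4 α=4/5: [152443/875, 4887/175, 87438/875]
after L5 α=3/4: [90659/1750, 45837/700, 269469/1750]
→ [52, 65, 154]

at x=0,y=0 over L1,L2,L3,L4,L5:
+L1 (α=5/8) → [1215/8, 575/4, 1025/8]
+L2 (α=1/2) → [3119/16, 1515/8, 1433/16]
+L3 (α=1/2) → [4751/32, 2291/16, 3145/32]
+L4 (α=1/3) → [2693/16, 3011/24, 7081/48]
+L5 (α=1/2) → [6597/32, 6803/48, 10105/96]
= [206, 142, 105]

query (1,2) [L1,L2,L3,L4,L5] — begin 0,0,0
+L1 (α=3/8) → [285/8, 573/8, 93/2]
+L2 (α=1/2) → [2149/16, 2309/16, 191/4]
+L3 (α=5/7) → [347/8, 7989/56, 411/14]
+L4 (α=1/3) → [383/12, 11629/84, 985/21]
+L5 (α=1/2) → [1535/24, 15241/168, 4555/42]
= [64, 91, 108]


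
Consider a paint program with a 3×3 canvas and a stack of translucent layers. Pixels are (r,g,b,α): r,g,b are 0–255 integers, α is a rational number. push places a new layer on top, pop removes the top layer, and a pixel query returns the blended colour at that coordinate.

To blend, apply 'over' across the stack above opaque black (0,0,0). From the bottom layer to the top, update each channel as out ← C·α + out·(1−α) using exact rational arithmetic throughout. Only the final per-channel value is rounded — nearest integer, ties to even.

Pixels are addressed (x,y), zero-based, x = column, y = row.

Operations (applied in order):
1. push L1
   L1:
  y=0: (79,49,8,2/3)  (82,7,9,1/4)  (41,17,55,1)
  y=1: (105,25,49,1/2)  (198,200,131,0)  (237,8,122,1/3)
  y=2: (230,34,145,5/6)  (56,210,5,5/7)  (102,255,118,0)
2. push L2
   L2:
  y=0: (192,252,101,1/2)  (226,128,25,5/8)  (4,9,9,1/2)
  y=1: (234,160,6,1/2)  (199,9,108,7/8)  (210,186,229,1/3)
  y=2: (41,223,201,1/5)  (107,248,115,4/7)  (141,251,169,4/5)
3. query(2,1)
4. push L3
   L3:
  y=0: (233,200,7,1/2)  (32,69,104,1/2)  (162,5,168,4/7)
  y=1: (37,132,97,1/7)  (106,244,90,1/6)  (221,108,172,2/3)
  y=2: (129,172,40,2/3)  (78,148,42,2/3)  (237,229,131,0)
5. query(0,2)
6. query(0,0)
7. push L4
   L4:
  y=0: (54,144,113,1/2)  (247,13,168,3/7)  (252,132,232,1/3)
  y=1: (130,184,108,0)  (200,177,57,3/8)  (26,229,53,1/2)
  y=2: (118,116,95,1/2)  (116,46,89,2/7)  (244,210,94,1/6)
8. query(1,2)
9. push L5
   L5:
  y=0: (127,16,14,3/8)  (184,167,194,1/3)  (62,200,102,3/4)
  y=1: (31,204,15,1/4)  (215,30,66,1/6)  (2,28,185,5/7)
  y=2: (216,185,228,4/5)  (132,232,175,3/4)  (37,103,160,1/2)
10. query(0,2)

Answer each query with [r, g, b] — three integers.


(2,1) stack=L1,L2; from [0,0,0]:
L1 α=1/3: [79, 8/3, 122/3]
L2 α=1/3: [368/3, 574/9, 931/9]
rounded: [123, 64, 103]

(0,2) stack=L1,L2,L3; from [0,0,0]:
after L1 α=5/6: [575/3, 85/3, 725/6]
after L2 α=1/5: [2423/15, 1009/15, 2053/15]
after L3 α=2/3: [6293/45, 6169/45, 3253/45]
rounded: [140, 137, 72]

query (0,0) [L1,L2,L3] — begin 0,0,0
L1 α=2/3: [158/3, 98/3, 16/3]
L2 α=1/2: [367/3, 427/3, 319/6]
L3 α=1/2: [533/3, 1027/6, 361/12]
→ [178, 171, 30]

query (1,2) [L1,L2,L3,L4] — begin 0,0,0
+L1 (α=5/7) → [40, 150, 25/7]
+L2 (α=4/7) → [548/7, 206, 3295/49]
+L3 (α=2/3) → [1640/21, 502/3, 7411/147]
+L4 (α=2/7) → [13072/147, 398/3, 63221/1029]
= [89, 133, 61]

(0,2) stack=L1,L2,L3,L4,L5; from [0,0,0]:
L1 α=5/6: [575/3, 85/3, 725/6]
L2 α=1/5: [2423/15, 1009/15, 2053/15]
L3 α=2/3: [6293/45, 6169/45, 3253/45]
L4 α=1/2: [11603/90, 11389/90, 3764/45]
L5 α=4/5: [89363/450, 77989/450, 44804/225]
= [199, 173, 199]


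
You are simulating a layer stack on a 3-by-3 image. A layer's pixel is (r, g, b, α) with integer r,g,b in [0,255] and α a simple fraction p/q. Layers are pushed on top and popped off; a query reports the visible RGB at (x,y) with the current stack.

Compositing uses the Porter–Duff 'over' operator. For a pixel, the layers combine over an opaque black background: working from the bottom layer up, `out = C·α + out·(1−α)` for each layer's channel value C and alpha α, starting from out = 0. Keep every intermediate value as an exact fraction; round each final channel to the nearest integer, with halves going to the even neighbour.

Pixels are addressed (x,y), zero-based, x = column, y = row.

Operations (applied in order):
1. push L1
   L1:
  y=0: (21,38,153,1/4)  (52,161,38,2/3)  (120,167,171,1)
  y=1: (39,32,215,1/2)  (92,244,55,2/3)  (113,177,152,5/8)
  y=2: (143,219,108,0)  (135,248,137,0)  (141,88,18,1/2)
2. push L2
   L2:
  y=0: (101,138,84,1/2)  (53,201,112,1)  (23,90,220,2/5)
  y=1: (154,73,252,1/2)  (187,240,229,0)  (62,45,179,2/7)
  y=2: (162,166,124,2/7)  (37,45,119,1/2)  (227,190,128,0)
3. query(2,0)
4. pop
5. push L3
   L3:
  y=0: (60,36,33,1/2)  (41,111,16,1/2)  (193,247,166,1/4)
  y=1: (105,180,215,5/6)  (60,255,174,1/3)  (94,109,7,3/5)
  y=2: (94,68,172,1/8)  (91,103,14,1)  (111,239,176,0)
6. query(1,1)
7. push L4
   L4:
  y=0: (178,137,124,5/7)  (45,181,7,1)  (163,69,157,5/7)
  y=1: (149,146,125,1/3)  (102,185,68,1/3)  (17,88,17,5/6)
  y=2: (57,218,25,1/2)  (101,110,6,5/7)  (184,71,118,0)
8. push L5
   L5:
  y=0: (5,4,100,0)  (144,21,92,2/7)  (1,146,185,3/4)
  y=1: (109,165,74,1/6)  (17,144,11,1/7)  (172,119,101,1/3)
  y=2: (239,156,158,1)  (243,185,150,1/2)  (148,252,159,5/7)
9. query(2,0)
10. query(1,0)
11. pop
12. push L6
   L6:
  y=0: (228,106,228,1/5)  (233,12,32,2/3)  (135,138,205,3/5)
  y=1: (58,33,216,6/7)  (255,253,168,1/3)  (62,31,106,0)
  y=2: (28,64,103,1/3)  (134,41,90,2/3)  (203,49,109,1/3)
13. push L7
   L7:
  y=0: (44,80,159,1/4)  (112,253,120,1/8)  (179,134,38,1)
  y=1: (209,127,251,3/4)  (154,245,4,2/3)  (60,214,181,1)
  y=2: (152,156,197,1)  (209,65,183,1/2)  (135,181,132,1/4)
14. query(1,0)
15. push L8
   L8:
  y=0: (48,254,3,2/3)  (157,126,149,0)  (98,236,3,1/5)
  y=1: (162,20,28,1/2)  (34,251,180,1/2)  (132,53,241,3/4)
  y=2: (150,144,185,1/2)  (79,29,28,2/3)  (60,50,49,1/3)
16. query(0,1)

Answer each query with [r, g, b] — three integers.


at x=2,y=0 over L1,L2:
after L1 α=1: [120, 167, 171]
after L2 α=2/5: [406/5, 681/5, 953/5]
→ [81, 136, 191]

(1,1) stack=L1,L3; from [0,0,0]:
L1 α=2/3: [184/3, 488/3, 110/3]
L3 α=1/3: [548/9, 1741/9, 742/9]
= [61, 193, 82]

(2,0) stack=L1,L3,L4,L5; from [0,0,0]:
+L1 (α=1) → [120, 167, 171]
+L3 (α=1/4) → [553/4, 187, 679/4]
+L4 (α=5/7) → [2183/14, 719/7, 2249/14]
+L5 (α=3/4) → [2225/56, 3785/28, 10019/56]
→ [40, 135, 179]

at x=1,y=0 over L1,L3,L4,L5:
after L1 α=2/3: [104/3, 322/3, 76/3]
after L3 α=1/2: [227/6, 655/6, 62/3]
after L4 α=1: [45, 181, 7]
after L5 α=2/7: [513/7, 947/7, 219/7]
rounded: [73, 135, 31]

query (1,0) [L1,L3,L4,L6,L7] — begin 0,0,0
L1 α=2/3: [104/3, 322/3, 76/3]
L3 α=1/2: [227/6, 655/6, 62/3]
L4 α=1: [45, 181, 7]
L6 α=2/3: [511/3, 205/3, 71/3]
L7 α=1/8: [3913/24, 1097/12, 857/24]
→ [163, 91, 36]

(0,1) stack=L1,L3,L4,L6,L7,L8; from [0,0,0]:
L1 α=1/2: [39/2, 16, 215/2]
L3 α=5/6: [363/4, 458/3, 2365/12]
L4 α=1/3: [661/6, 1354/9, 3115/18]
L6 α=6/7: [2749/42, 448/9, 26443/126]
L7 α=3/4: [29083/168, 3877/36, 121321/504]
L8 α=1/2: [56299/336, 4597/72, 135433/1008]
= [168, 64, 134]


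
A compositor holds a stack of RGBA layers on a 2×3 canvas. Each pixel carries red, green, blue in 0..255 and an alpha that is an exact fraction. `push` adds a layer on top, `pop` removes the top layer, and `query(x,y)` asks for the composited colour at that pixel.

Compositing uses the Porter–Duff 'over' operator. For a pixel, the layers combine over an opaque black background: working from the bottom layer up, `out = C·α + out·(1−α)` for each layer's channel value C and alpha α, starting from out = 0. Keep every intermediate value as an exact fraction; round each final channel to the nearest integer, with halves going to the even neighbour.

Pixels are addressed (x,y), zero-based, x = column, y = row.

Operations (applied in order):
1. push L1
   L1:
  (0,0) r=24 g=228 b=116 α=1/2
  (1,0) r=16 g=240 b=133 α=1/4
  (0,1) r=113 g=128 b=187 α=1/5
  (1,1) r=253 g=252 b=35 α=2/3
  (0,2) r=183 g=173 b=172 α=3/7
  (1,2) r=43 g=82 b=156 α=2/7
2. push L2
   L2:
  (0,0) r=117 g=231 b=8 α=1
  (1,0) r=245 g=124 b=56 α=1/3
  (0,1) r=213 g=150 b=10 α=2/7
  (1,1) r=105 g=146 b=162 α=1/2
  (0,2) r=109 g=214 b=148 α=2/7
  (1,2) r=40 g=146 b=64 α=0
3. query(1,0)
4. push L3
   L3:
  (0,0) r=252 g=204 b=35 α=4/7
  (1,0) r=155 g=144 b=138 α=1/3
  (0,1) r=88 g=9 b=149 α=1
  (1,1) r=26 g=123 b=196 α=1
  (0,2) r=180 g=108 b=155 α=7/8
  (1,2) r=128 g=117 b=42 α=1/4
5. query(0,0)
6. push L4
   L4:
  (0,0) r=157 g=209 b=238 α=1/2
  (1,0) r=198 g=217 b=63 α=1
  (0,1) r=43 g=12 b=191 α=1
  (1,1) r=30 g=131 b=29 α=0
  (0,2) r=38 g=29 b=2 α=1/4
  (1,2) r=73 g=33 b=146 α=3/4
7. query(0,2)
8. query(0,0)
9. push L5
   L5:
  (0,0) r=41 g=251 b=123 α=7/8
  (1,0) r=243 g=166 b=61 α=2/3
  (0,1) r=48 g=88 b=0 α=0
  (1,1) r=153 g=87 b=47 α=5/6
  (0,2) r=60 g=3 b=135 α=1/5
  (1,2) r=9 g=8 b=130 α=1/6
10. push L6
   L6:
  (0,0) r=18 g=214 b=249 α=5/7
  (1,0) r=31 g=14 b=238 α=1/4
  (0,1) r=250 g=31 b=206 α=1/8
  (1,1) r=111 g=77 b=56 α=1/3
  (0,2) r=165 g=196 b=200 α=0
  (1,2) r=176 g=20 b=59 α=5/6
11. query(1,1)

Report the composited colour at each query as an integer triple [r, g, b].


at x=1,y=0 over L1,L2:
L1 α=1/4: [4, 60, 133/4]
L2 α=1/3: [253/3, 244/3, 245/6]
rounded: [84, 81, 41]

(0,0) stack=L1,L2,L3; from [0,0,0]:
after L1 α=1/2: [12, 114, 58]
after L2 α=1: [117, 231, 8]
after L3 α=4/7: [1359/7, 1509/7, 164/7]
→ [194, 216, 23]

at x=0,y=2 over L1,L2,L3,L4:
L1 α=3/7: [549/7, 519/7, 516/7]
L2 α=2/7: [4271/49, 5591/49, 4652/49]
L3 α=7/8: [66011/392, 42635/392, 57817/392]
L4 α=1/4: [212929/1568, 139273/1568, 174235/1568]
→ [136, 89, 111]

at x=0,y=0 over L1,L2,L3,L4:
after L1 α=1/2: [12, 114, 58]
after L2 α=1: [117, 231, 8]
after L3 α=4/7: [1359/7, 1509/7, 164/7]
after L4 α=1/2: [1229/7, 1486/7, 915/7]
→ [176, 212, 131]

query (1,1) [L1,L2,L3,L4,L5,L6] — begin 0,0,0
L1 α=2/3: [506/3, 168, 70/3]
L2 α=1/2: [821/6, 157, 278/3]
L3 α=1: [26, 123, 196]
L4 α=0: [26, 123, 196]
L5 α=5/6: [791/6, 93, 431/6]
L6 α=1/3: [1124/9, 263/3, 599/9]
→ [125, 88, 67]


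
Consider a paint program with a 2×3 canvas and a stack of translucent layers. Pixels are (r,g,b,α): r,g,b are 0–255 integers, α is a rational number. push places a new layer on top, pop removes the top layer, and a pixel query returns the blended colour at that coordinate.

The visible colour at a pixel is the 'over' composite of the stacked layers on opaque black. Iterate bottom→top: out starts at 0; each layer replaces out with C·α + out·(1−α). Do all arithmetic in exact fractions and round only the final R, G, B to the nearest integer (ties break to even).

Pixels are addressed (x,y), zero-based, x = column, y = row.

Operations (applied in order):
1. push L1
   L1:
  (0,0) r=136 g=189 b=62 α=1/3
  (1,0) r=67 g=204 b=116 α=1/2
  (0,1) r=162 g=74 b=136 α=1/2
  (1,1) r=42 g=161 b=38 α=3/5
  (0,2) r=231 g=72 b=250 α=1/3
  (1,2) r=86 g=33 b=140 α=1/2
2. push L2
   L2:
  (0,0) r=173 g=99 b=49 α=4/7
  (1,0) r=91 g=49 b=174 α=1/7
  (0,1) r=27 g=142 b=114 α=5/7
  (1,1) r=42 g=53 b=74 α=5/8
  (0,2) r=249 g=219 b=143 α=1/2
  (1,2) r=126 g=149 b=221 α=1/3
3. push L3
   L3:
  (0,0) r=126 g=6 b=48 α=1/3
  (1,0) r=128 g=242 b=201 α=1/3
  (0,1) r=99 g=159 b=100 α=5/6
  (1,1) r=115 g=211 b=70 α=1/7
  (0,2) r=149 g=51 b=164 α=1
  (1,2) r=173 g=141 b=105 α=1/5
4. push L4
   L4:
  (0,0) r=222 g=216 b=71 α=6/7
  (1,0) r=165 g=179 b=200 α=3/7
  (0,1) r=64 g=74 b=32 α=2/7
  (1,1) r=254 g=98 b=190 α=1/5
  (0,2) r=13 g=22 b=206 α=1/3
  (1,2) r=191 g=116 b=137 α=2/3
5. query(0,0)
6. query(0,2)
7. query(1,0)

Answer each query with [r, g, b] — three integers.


at x=0,y=0 over L1,L2,L3,L4:
after L1 α=1/3: [136/3, 63, 62/3]
after L2 α=4/7: [828/7, 585/7, 258/7]
after L3 α=1/3: [846/7, 404/7, 284/7]
after L4 α=6/7: [10170/49, 9476/49, 3266/49]
rounded: [208, 193, 67]

query (0,2) [L1,L2,L3,L4] — begin 0,0,0
+L1 (α=1/3) → [77, 24, 250/3]
+L2 (α=1/2) → [163, 243/2, 679/6]
+L3 (α=1) → [149, 51, 164]
+L4 (α=1/3) → [311/3, 124/3, 178]
rounded: [104, 41, 178]

query (1,0) [L1,L2,L3,L4] — begin 0,0,0
+L1 (α=1/2) → [67/2, 102, 58]
+L2 (α=1/7) → [292/7, 661/7, 522/7]
+L3 (α=1/3) → [1480/21, 3016/21, 817/7]
+L4 (α=3/7) → [16315/147, 23341/147, 7468/49]
→ [111, 159, 152]


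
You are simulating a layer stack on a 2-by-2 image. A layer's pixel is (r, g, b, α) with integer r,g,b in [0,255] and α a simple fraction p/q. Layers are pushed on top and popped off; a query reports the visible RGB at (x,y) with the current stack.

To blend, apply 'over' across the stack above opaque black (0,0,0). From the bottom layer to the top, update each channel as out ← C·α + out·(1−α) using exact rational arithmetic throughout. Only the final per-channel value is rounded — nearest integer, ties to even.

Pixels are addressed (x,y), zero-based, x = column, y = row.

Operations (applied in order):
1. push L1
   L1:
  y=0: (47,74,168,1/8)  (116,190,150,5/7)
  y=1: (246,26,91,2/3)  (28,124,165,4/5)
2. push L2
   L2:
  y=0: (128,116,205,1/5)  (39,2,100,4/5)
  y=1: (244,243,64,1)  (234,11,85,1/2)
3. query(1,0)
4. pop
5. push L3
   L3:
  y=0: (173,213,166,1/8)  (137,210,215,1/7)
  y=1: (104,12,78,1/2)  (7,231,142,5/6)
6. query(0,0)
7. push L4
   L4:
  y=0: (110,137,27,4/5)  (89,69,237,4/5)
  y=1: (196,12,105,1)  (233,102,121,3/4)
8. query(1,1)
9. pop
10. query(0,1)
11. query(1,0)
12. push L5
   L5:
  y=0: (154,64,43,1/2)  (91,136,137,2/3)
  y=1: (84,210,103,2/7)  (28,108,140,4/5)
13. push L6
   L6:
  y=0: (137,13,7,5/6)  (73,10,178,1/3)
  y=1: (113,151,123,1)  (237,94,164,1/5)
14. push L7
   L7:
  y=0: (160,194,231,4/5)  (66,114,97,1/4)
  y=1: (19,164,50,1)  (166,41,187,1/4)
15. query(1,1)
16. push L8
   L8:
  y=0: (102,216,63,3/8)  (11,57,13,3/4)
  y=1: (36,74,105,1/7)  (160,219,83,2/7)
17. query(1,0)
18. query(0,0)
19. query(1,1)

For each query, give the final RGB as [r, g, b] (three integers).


at x=1,y=0 over L1,L2:
+L1 (α=5/7) → [580/7, 950/7, 750/7]
+L2 (α=4/5) → [1672/35, 1006/35, 710/7]
= [48, 29, 101]

at x=0,y=0 over L1,L3:
L1 α=1/8: [47/8, 37/4, 21]
L3 α=1/8: [1713/64, 1111/32, 313/8]
rounded: [27, 35, 39]

at x=1,y=1 over L1,L3,L4:
after L1 α=4/5: [112/5, 496/5, 132]
after L3 α=5/6: [287/30, 6271/30, 421/3]
after L4 α=3/4: [21257/120, 15451/120, 755/6]
= [177, 129, 126]

(0,1) stack=L1,L3; from [0,0,0]:
L1 α=2/3: [164, 52/3, 182/3]
L3 α=1/2: [134, 44/3, 208/3]
= [134, 15, 69]

(1,0) stack=L1,L3; from [0,0,0]:
L1 α=5/7: [580/7, 950/7, 750/7]
L3 α=1/7: [4439/49, 7170/49, 6005/49]
→ [91, 146, 123]

at x=1,y=1 over L1,L3,L5,L6,L7:
after L1 α=4/5: [112/5, 496/5, 132]
after L3 α=5/6: [287/30, 6271/30, 421/3]
after L5 α=4/5: [3647/150, 19231/150, 2101/15]
after L6 α=1/5: [25069/375, 45512/375, 10864/75]
after L7 α=1/4: [45819/500, 50637/500, 15539/100]
→ [92, 101, 155]

(1,0) stack=L1,L3,L5,L6,L7,L8; from [0,0,0]:
after L1 α=5/7: [580/7, 950/7, 750/7]
after L3 α=1/7: [4439/49, 7170/49, 6005/49]
after L5 α=2/3: [13357/147, 20498/147, 6477/49]
after L6 α=1/3: [37445/441, 42466/441, 21676/147]
after L7 α=1/4: [47147/588, 14806/147, 26429/196]
after L8 α=3/4: [66551/2352, 39943/588, 34073/784]
→ [28, 68, 43]

(0,0) stack=L1,L3,L5,L6,L7,L8; from [0,0,0]:
after L1 α=1/8: [47/8, 37/4, 21]
after L3 α=1/8: [1713/64, 1111/32, 313/8]
after L5 α=1/2: [11569/128, 3159/64, 657/16]
after L6 α=5/6: [33083/256, 7319/384, 1217/96]
after L7 α=4/5: [196923/1280, 305303/1920, 89921/480]
after L8 α=3/8: [275259/2048, 554135/3072, 108065/768]
→ [134, 180, 141]

at x=1,y=1 over L1,L3,L5,L6,L7,L8:
L1 α=4/5: [112/5, 496/5, 132]
L3 α=5/6: [287/30, 6271/30, 421/3]
L5 α=4/5: [3647/150, 19231/150, 2101/15]
L6 α=1/5: [25069/375, 45512/375, 10864/75]
L7 α=1/4: [45819/500, 50637/500, 15539/100]
L8 α=2/7: [11117/100, 13491/100, 18859/140]
= [111, 135, 135]
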